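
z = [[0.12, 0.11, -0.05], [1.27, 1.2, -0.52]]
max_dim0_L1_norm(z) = 1.39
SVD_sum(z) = [[0.12, 0.11, -0.05], [1.27, 1.2, -0.52]] + [[0.0,-0.0,-0.0],  [-0.00,0.0,0.00]]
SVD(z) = [[-0.09, -1.0], [-1.0, 0.09]] @ diag([1.8309264826105578, 0.0028662301600872113]) @ [[-0.7, -0.66, 0.29], [-0.48, 0.72, 0.50]]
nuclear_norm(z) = 1.83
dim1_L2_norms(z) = [0.17, 1.82]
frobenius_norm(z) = 1.83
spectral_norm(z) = 1.83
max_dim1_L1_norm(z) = 2.99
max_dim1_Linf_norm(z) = 1.27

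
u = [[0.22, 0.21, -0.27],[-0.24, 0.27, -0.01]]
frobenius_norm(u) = 0.54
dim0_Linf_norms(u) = [0.24, 0.27, 0.27]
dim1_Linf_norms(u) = [0.27, 0.27]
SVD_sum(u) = [[0.17, 0.25, -0.26], [0.03, 0.05, -0.05]] + [[0.05,-0.04,-0.01], [-0.27,0.22,0.04]]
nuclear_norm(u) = 0.77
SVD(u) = [[-0.98, -0.18], [-0.18, 0.98]] @ diag([0.4081784841256641, 0.3597086669749215]) @ [[-0.42,  -0.63,  0.66],[-0.77,  0.63,  0.11]]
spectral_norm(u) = 0.41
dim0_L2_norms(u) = [0.33, 0.34, 0.27]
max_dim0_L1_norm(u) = 0.48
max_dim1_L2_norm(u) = 0.41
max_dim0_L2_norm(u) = 0.34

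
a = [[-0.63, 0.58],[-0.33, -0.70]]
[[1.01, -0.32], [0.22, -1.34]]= a @ [[-1.31, 1.59], [0.31, 1.17]]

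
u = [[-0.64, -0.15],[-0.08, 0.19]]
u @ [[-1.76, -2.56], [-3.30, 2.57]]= [[1.62, 1.25], [-0.49, 0.69]]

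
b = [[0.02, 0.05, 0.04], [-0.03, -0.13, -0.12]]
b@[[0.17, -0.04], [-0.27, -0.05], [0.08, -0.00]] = [[-0.01, -0.0], [0.02, 0.01]]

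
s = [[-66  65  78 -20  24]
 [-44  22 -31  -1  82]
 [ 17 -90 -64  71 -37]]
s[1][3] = -1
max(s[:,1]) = 65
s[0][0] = -66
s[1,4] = 82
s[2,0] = 17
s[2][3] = 71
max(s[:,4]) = 82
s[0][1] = 65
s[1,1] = 22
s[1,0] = -44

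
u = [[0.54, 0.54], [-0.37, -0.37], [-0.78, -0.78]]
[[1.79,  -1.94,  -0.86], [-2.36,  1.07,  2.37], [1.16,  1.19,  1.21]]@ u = [[2.36, 2.36], [-3.52, -3.52], [-0.76, -0.76]]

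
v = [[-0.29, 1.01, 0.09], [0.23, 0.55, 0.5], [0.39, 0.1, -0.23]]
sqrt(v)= [[0.13,0.88,-0.43], [-0.02,0.85,0.38], [0.67,-0.38,0.44]]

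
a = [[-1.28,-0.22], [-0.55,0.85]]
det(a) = -1.21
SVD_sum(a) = [[-1.22, 0.19], [-0.67, 0.10]] + [[-0.06, -0.41], [0.12, 0.75]]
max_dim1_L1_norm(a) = 1.5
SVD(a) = [[-0.88, -0.48],[-0.48, 0.88]] @ diag([1.4034696941935159, 0.8614364848788094]) @ [[0.99, -0.15], [0.15, 0.99]]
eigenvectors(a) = [[-0.97,0.10], [-0.24,-0.99]]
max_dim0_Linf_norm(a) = 1.28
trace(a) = -0.43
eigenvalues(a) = [-1.34, 0.91]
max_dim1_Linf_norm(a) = 1.28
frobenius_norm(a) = 1.65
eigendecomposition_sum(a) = [[-1.30, -0.13],  [-0.33, -0.03]] + [[0.02, -0.09], [-0.22, 0.88]]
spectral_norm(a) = 1.40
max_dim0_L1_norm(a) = 1.83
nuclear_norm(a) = 2.26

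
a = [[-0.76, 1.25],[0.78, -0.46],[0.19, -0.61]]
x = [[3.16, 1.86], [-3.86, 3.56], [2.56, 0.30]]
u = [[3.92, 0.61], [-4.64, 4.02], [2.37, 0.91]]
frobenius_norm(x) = 6.90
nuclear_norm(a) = 2.22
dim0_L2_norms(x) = [5.61, 4.03]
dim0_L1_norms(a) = [1.73, 2.32]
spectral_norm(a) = 1.78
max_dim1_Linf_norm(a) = 1.25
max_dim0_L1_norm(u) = 10.93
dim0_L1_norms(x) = [9.58, 5.72]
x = a + u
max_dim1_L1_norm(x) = 7.42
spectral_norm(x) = 5.85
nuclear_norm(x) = 9.52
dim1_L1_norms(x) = [5.02, 7.42, 2.86]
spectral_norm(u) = 6.99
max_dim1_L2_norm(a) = 1.46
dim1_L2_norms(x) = [3.67, 5.25, 2.58]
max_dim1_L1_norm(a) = 2.01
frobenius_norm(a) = 1.84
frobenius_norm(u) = 7.74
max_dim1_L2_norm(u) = 6.14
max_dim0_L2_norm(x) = 5.61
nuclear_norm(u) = 10.31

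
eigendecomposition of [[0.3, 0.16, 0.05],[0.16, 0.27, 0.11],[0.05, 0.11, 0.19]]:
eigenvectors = [[-0.66, -0.64, 0.40], [-0.66, 0.24, -0.71], [-0.36, 0.73, 0.58]]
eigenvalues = [0.49, 0.18, 0.09]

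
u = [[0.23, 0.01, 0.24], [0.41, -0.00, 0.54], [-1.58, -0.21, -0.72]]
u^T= [[0.23, 0.41, -1.58], [0.01, -0.0, -0.21], [0.24, 0.54, -0.72]]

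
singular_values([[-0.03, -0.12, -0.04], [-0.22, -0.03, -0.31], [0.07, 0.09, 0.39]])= [0.55, 0.13, 0.1]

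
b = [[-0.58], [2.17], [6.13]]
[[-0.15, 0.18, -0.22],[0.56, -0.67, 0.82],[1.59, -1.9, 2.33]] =b@[[0.26, -0.31, 0.38]]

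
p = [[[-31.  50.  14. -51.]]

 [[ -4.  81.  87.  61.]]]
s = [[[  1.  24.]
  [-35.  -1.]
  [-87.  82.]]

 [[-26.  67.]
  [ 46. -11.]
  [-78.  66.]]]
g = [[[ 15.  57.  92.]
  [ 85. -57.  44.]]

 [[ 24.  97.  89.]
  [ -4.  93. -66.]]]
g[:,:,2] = [[92.0, 44.0], [89.0, -66.0]]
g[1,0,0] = 24.0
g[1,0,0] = 24.0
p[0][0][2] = 14.0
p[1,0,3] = 61.0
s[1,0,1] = 67.0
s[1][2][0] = -78.0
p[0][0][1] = 50.0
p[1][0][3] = 61.0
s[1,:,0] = [-26.0, 46.0, -78.0]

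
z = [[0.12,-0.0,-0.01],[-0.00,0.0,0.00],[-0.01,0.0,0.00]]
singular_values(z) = [0.12, 0.0, 0.0]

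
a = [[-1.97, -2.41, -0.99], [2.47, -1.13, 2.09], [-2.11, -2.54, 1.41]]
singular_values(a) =[4.62, 3.52, 1.25]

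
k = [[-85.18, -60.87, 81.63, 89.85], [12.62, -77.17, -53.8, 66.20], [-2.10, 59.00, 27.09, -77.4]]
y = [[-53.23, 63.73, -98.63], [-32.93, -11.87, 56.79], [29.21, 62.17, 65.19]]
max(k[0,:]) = 89.85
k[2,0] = -2.1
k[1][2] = -53.8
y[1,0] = -32.93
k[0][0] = -85.18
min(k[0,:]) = -85.18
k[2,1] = 59.0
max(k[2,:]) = 59.0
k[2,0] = -2.1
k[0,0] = -85.18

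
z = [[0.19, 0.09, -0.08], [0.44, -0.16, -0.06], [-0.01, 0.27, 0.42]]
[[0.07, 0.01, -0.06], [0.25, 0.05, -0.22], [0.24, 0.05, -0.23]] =z @ [[0.63, 0.13, -0.56], [-0.04, -0.01, 0.03], [0.61, 0.13, -0.57]]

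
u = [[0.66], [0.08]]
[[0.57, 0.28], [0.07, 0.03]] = u @ [[0.87, 0.42]]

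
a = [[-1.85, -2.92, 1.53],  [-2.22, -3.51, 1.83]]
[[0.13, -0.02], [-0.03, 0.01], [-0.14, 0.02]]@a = [[-0.20, -0.31, 0.16], [0.03, 0.05, -0.03], [0.21, 0.34, -0.18]]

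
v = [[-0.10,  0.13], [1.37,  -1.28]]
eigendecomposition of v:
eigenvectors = [[0.69, -0.10], [0.72, 1.0]]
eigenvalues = [0.04, -1.42]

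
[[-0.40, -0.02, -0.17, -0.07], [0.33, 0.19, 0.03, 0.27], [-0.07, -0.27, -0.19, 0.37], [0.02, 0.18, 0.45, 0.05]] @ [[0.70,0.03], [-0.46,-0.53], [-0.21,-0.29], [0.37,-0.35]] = [[-0.26, 0.07], [0.24, -0.19], [0.25, 0.07], [-0.14, -0.24]]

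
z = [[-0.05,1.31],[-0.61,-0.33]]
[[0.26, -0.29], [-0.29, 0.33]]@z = [[0.16, 0.44], [-0.19, -0.49]]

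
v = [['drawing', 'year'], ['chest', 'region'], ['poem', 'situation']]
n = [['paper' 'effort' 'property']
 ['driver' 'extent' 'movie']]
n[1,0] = 'driver'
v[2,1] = 'situation'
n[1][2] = 'movie'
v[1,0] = 'chest'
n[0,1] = 'effort'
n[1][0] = 'driver'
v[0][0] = 'drawing'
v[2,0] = 'poem'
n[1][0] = 'driver'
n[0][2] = 'property'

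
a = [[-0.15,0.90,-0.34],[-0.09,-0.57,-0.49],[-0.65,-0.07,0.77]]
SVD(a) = [[-0.66, -0.57, -0.48], [0.02, 0.63, -0.78], [0.75, -0.52, -0.41]] @ diag([1.1020068170109718, 1.0521934248940616, 0.46900956479697836]) @ [[-0.35, -0.6, 0.72],[0.35, -0.80, -0.49],[0.87, 0.08, 0.49]]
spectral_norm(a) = 1.10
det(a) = 0.54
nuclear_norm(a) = 2.62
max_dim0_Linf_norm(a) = 0.9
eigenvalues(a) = [(1.09+0j), (-0.52+0.47j), (-0.52-0.47j)]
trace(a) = 0.05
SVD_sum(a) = [[0.26,0.44,-0.53], [-0.01,-0.01,0.01], [-0.29,-0.49,0.59]] + [[-0.21, 0.48, 0.3], [0.23, -0.53, -0.33], [-0.19, 0.44, 0.27]] + [[-0.2, -0.02, -0.11],[-0.32, -0.03, -0.18],[-0.17, -0.02, -0.09]]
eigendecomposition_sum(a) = [[(0.19+0j),(0.12+0j),(-0.39+0j)],[0.11+0.00j,0.07+0.00j,(-0.22+0j)],[-0.41+0.00j,-0.26+0.00j,0.83+0.00j]] + [[-0.17+0.24j, 0.39+0.37j, 0.02+0.21j], [(-0.1-0.16j), (-0.32+0.14j), -0.13-0.04j], [(-0.12+0.07j), 0.09+0.23j, (-0.03+0.09j)]] + [[-0.17-0.24j, 0.39-0.37j, 0.02-0.21j], [-0.10+0.16j, (-0.32-0.14j), (-0.13+0.04j)], [-0.12-0.07j, 0.09-0.23j, -0.03-0.09j]]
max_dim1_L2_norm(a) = 1.01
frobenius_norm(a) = 1.59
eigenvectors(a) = [[(0.41+0j), (-0.78+0j), -0.78-0.00j], [0.24+0.00j, 0.20-0.47j, 0.20+0.47j], [(-0.88+0j), -0.33-0.15j, (-0.33+0.15j)]]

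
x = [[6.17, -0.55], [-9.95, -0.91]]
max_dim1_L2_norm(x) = 9.99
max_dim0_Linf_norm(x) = 9.95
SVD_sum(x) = [[6.14, 0.26], [-9.97, -0.41]] + [[0.03, -0.81], [0.02, -0.5]]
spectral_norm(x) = 11.72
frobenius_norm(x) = 11.76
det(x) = -11.09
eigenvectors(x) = [[0.62, 0.07],[-0.79, 1.00]]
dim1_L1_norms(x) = [6.72, 10.86]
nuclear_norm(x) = 12.66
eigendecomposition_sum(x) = [[6.30,-0.45], [-8.06,0.57]] + [[-0.13, -0.1],  [-1.89, -1.48]]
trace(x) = 5.26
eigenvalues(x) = [6.87, -1.61]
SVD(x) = [[-0.52, 0.85], [0.85, 0.52]] @ diag([11.71779562640555, 0.9461847905091866]) @ [[-1.00, -0.04],[0.04, -1.0]]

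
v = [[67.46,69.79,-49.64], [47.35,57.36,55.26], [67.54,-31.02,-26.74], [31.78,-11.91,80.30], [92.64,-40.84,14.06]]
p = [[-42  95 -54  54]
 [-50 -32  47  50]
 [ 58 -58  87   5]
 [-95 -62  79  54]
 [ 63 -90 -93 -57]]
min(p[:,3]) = -57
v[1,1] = 57.36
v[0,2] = -49.64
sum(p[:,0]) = -66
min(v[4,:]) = -40.84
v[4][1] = -40.84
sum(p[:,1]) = -147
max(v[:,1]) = 69.79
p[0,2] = -54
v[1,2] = 55.26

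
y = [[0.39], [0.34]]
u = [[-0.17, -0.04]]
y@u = [[-0.07, -0.02], [-0.06, -0.01]]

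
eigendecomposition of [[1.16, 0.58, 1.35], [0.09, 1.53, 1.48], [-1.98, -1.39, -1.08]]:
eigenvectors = [[0.30+0.33j, (0.3-0.33j), -0.28+0.00j],[0.31+0.41j, 0.31-0.41j, (0.9+0j)],[-0.73+0.00j, (-0.73-0j), -0.34+0.00j]]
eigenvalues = [(0.33+1.68j), (0.33-1.68j), (0.94+0j)]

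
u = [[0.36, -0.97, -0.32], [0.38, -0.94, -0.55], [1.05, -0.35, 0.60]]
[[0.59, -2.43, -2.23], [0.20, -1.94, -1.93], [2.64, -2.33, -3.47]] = u @ [[1.28, -0.19, -1.97], [-0.71, 3.03, 1.96], [1.74, -1.79, -1.20]]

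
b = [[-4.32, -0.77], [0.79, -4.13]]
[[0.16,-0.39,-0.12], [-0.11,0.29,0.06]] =b@[[-0.04, 0.10, 0.03], [0.02, -0.05, -0.01]]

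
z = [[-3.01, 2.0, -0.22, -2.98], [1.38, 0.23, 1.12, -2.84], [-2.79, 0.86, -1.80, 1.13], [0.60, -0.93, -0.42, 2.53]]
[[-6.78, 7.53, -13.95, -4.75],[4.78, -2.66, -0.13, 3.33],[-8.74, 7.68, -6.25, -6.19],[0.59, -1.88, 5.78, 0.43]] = z@[[2.32, -1.11, 3.15, 1.17], [0.3, 1.44, -0.71, -0.92], [1.42, -2.04, -1.06, 1.01], [0.03, -0.29, 1.10, -0.28]]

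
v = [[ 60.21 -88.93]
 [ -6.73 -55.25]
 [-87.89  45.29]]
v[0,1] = -88.93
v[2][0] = -87.89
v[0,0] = 60.21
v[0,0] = 60.21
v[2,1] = 45.29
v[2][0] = -87.89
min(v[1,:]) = -55.25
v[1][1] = -55.25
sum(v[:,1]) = -98.89000000000001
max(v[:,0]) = 60.21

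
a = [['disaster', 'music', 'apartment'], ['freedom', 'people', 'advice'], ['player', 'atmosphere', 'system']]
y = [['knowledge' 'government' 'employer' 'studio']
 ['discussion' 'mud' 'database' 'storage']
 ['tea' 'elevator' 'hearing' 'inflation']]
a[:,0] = ['disaster', 'freedom', 'player']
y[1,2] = 'database'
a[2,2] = 'system'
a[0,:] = ['disaster', 'music', 'apartment']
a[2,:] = ['player', 'atmosphere', 'system']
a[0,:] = ['disaster', 'music', 'apartment']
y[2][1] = 'elevator'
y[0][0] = 'knowledge'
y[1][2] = 'database'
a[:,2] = ['apartment', 'advice', 'system']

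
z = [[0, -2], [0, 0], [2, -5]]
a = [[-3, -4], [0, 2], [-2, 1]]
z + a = [[-3, -6], [0, 2], [0, -4]]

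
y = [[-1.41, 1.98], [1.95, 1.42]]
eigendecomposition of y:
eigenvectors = [[-0.89, -0.46], [0.45, -0.89]]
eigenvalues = [-2.42, 2.43]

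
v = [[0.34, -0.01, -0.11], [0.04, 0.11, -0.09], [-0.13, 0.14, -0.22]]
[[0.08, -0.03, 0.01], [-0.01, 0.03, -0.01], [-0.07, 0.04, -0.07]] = v @[[0.29, -0.06, 0.13], [-0.06, 0.37, 0.08], [0.13, 0.08, 0.27]]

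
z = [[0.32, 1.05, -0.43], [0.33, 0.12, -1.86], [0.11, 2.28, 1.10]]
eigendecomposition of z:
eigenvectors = [[(-0.98+0j),(0.26+0.28j),0.26-0.28j],[(0.12+0j),-0.13+0.59j,-0.13-0.59j],[-0.17+0.00j,(0.7+0j),0.70-0.00j]]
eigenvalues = [(0.11+0j), (0.71+1.95j), (0.71-1.95j)]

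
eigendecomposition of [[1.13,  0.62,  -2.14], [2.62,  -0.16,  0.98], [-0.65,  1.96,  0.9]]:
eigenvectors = [[-0.44+0.00j, -0.62+0.00j, (-0.62-0j)], [0.73+0.00j, -0.40+0.42j, -0.40-0.42j], [(-0.52+0j), (0.18+0.49j), (0.18-0.49j)]]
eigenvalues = [(-2.42+0j), (2.15+1.25j), (2.15-1.25j)]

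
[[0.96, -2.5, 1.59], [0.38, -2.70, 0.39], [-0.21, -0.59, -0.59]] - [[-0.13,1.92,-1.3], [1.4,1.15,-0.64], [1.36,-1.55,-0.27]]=[[1.09, -4.42, 2.89], [-1.02, -3.85, 1.03], [-1.57, 0.96, -0.32]]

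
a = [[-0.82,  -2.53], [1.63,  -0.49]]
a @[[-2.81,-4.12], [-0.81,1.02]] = [[4.35, 0.8], [-4.18, -7.22]]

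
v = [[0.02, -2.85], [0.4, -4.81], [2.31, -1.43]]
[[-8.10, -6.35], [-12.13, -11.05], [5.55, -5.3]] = v@[[4.18,  -0.92], [2.87,  2.22]]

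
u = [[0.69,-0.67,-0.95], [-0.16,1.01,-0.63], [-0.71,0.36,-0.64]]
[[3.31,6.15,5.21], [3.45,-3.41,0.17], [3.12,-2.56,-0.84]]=u @ [[-0.22,3.04,3.03],[0.77,-3.86,-0.97],[-4.19,-1.54,-2.60]]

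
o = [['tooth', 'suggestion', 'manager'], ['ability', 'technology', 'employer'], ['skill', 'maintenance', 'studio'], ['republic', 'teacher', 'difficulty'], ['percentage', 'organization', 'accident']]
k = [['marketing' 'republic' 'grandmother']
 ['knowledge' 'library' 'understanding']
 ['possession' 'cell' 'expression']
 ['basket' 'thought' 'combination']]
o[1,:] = ['ability', 'technology', 'employer']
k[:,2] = ['grandmother', 'understanding', 'expression', 'combination']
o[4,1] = 'organization'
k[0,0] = 'marketing'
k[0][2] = 'grandmother'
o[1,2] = 'employer'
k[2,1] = 'cell'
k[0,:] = ['marketing', 'republic', 'grandmother']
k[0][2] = 'grandmother'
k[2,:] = ['possession', 'cell', 'expression']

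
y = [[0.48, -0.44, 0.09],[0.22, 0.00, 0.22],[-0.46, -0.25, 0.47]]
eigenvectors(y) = [[0.36-0.31j, (0.36+0.31j), -0.31+0.00j], [(0.09-0.53j), (0.09+0.53j), 0.24+0.00j], [(0.69+0j), 0.69-0.00j, 0.92+0.00j]]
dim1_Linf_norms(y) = [0.48, 0.22, 0.47]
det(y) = 0.11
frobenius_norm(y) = 1.01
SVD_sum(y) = [[0.43, -0.05, -0.17],  [0.12, -0.01, -0.04],  [-0.53, 0.06, 0.2]] + [[0.08, -0.34, 0.31], [0.03, -0.13, 0.12], [0.07, -0.3, 0.27]] + [[-0.03, -0.05, -0.05],[0.07, 0.15, 0.14],[-0.00, -0.01, -0.01]]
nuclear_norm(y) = 1.62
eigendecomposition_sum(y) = [[(0.14+0.09j),(-0.16+0.13j),(0.09-0j)], [(0.19-0.02j),-0.05+0.23j,0.07-0.07j], [(0.07+0.23j),-0.30-0.01j,0.10+0.08j]] + [[0.14-0.09j,-0.16-0.13j,0.09+0.00j], [(0.19+0.02j),-0.05-0.23j,(0.07+0.07j)], [(0.07-0.23j),-0.30+0.01j,(0.1-0.08j)]] + [[0.20-0.00j, (-0.12+0j), (-0.09+0j)], [(-0.16+0j), 0.09-0.00j, (0.07-0j)], [(-0.59+0j), 0.35-0.00j, (0.27-0j)]]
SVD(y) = [[-0.62,-0.71,0.32], [-0.17,-0.28,-0.94], [0.76,-0.64,0.05]] @ diag([0.7417807451389304, 0.6479771670374638, 0.23192006627119577]) @ [[-0.93, 0.11, 0.36], [-0.17, 0.73, -0.66], [-0.34, -0.67, -0.66]]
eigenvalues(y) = [(0.2+0.4j), (0.2-0.4j), (0.56+0j)]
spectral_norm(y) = 0.74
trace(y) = 0.95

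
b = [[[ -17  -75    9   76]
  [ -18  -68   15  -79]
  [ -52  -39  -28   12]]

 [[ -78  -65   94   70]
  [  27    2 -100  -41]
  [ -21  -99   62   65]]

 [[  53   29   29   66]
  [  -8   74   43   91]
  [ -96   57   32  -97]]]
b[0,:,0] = [-17, -18, -52]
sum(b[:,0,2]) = 132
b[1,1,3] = -41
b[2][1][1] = 74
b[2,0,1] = 29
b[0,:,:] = [[-17, -75, 9, 76], [-18, -68, 15, -79], [-52, -39, -28, 12]]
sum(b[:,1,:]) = -62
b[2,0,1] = 29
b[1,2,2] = 62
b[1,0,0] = -78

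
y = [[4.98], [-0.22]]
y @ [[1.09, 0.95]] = [[5.43,4.73], [-0.24,-0.21]]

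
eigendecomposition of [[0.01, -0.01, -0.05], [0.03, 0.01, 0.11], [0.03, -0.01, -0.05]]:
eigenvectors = [[-0.23+0.20j, (-0.23-0.2j), -0.08+0.00j], [0.90+0.00j, 0.90-0.00j, -0.98+0.00j], [-0.11+0.28j, (-0.11-0.28j), (0.17+0j)]]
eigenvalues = [(-0.01+0.04j), (-0.01-0.04j), (-0.01+0j)]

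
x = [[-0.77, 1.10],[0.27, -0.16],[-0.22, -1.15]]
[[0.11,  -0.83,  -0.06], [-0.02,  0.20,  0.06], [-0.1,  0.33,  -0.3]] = x @[[-0.02,0.52,0.35],[0.09,-0.39,0.19]]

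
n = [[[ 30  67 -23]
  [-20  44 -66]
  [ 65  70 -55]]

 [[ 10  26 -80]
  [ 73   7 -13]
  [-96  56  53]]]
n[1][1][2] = -13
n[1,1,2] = -13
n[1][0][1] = 26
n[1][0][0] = 10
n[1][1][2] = -13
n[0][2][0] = 65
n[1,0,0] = 10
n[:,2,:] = [[65, 70, -55], [-96, 56, 53]]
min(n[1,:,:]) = -96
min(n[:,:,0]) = -96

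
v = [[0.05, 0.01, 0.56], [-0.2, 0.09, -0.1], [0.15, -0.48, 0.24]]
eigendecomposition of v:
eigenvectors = [[(-0.64+0j), (0.8+0j), (0.8-0j)], [(0.36+0j), (0.21+0.38j), (0.21-0.38j)], [-0.68+0.00j, -0.26+0.33j, -0.26-0.33j]]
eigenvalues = [(0.64+0j), (-0.13+0.23j), (-0.13-0.23j)]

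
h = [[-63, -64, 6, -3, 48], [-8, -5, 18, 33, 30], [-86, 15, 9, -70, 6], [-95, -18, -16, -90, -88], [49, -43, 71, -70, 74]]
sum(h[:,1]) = -115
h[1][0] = -8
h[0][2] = 6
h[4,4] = 74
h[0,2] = 6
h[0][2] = 6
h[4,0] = 49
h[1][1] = -5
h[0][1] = -64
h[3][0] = -95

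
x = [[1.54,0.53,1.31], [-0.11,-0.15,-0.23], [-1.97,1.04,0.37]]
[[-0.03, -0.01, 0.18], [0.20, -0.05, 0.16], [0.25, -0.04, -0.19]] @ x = [[-0.4, 0.17, 0.03], [-0.00, 0.28, 0.33], [0.76, -0.06, 0.27]]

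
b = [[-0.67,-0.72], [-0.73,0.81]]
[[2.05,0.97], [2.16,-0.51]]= b @ [[-3.01, -0.39], [-0.05, -0.98]]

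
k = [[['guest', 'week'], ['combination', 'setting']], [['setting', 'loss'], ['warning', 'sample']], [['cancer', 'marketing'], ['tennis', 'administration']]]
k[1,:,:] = [['setting', 'loss'], ['warning', 'sample']]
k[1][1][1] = 'sample'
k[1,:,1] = ['loss', 'sample']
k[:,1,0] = ['combination', 'warning', 'tennis']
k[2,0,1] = 'marketing'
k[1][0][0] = 'setting'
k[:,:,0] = [['guest', 'combination'], ['setting', 'warning'], ['cancer', 'tennis']]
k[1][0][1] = 'loss'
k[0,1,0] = 'combination'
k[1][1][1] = 'sample'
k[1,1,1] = 'sample'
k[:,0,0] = ['guest', 'setting', 'cancer']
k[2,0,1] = 'marketing'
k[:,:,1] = [['week', 'setting'], ['loss', 'sample'], ['marketing', 'administration']]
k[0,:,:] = [['guest', 'week'], ['combination', 'setting']]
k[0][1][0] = 'combination'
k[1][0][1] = 'loss'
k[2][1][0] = 'tennis'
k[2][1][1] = 'administration'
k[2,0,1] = 'marketing'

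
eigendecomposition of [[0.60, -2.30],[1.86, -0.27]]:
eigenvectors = [[(0.74+0j), (0.74-0j)], [0.14-0.65j, (0.14+0.65j)]]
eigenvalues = [(0.16+2.02j), (0.16-2.02j)]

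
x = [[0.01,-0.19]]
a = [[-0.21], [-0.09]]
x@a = [[0.02]]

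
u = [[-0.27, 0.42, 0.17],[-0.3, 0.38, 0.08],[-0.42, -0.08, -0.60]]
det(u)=0.001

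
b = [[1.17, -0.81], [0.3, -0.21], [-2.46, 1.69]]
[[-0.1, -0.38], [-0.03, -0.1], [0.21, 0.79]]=b @[[0.04, 0.18], [0.18, 0.73]]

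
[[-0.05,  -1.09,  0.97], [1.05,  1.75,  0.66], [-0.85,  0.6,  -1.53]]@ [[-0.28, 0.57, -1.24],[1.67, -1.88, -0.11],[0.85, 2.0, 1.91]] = [[-0.98, 3.96, 2.03], [3.19, -1.37, -0.23], [-0.06, -4.67, -1.93]]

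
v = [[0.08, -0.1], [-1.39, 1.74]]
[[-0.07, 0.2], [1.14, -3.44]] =v @[[-0.31, -0.14], [0.41, -2.09]]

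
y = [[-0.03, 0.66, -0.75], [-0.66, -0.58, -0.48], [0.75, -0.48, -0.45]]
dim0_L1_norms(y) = [1.44, 1.72, 1.68]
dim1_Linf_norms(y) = [0.75, 0.66, 0.75]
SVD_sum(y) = [[0.26, 0.44, 0.02], [-0.44, -0.74, -0.04], [-0.02, -0.04, -0.0]] + [[-0.51, 0.33, -0.38],[-0.33, 0.21, -0.24],[0.38, -0.24, 0.27]] + [[0.22, -0.11, -0.4],[0.11, -0.06, -0.20],[0.40, -0.2, -0.72]]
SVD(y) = [[0.51, 0.72, 0.47], [-0.86, 0.46, 0.24], [-0.05, -0.52, 0.85]] @ diag([1.002081026778841, 0.9991966761299098, 0.9971156493510687]) @ [[0.51, 0.86, 0.05], [-0.72, 0.46, -0.52], [0.47, -0.24, -0.85]]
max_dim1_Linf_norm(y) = 0.75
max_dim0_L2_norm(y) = 1.0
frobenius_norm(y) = 1.73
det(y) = -1.00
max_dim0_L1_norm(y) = 1.72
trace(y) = -1.06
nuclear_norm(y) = 3.00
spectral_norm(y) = 1.00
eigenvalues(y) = [(-0.03+1j), (-0.03-1j), (-1+0j)]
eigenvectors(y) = [[(-0.71+0j), -0.71-0.00j, -0.00+0.00j],[-0.47j, 0.00+0.47j, 0.75+0.00j],[0.53j, -0.53j, (0.66+0j)]]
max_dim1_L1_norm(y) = 1.72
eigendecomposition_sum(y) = [[(-0.02+0.5j),(0.33+0.01j),-0.38-0.01j], [-0.33-0.01j,-0.01+0.22j,0.01-0.25j], [0.38+0.01j,(0.01-0.25j),(-0.01+0.28j)]] + [[(-0.02-0.5j), (0.33-0.01j), (-0.38+0.01j)], [(-0.33+0.01j), (-0.01-0.22j), 0.01+0.25j], [(0.38-0.01j), (0.01+0.25j), -0.01-0.28j]] + [[0.00-0.00j, 0.00-0.00j, -0j], [-0.00+0.00j, -0.56+0.00j, -0.50+0.00j], [(-0+0j), -0.50+0.00j, (-0.43+0j)]]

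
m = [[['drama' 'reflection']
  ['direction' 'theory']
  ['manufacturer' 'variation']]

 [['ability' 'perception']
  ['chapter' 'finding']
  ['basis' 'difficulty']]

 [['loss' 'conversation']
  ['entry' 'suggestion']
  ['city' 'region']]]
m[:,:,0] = [['drama', 'direction', 'manufacturer'], ['ability', 'chapter', 'basis'], ['loss', 'entry', 'city']]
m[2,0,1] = 'conversation'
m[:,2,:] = [['manufacturer', 'variation'], ['basis', 'difficulty'], ['city', 'region']]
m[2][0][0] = 'loss'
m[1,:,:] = [['ability', 'perception'], ['chapter', 'finding'], ['basis', 'difficulty']]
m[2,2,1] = 'region'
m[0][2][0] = 'manufacturer'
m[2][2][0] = 'city'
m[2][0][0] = 'loss'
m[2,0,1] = 'conversation'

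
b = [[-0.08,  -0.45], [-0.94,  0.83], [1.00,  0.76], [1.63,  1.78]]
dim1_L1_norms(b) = [0.53, 1.77, 1.76, 3.41]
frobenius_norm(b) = 3.03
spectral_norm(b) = 2.74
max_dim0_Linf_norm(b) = 1.78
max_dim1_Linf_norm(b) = 1.78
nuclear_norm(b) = 4.03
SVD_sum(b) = [[-0.26, -0.27], [-0.05, -0.05], [0.87, 0.89], [1.69, 1.72]] + [[0.18, -0.18], [-0.89, 0.88], [0.13, -0.13], [-0.06, 0.06]]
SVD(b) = [[-0.14, 0.2], [-0.02, -0.97], [0.45, 0.14], [0.88, -0.07]] @ diag([2.7403833537360907, 1.2940630102766002]) @ [[0.70, 0.71], [0.71, -0.70]]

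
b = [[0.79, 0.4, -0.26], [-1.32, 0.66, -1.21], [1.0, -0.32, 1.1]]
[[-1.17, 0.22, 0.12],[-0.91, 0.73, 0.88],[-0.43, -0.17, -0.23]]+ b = [[-0.38,0.62,-0.14], [-2.23,1.39,-0.33], [0.57,-0.49,0.87]]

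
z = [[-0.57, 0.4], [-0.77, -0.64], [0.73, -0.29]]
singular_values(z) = [1.21, 0.81]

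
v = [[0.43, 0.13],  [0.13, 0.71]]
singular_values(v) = [0.76, 0.38]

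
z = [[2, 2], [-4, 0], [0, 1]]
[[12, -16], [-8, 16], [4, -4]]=z@[[2, -4], [4, -4]]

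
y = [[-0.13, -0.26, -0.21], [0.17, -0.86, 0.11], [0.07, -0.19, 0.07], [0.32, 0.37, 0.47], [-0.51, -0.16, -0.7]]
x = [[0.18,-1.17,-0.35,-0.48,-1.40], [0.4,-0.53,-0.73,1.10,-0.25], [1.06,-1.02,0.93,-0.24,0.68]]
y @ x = [[-0.35, 0.50, 0.04, -0.17, 0.10], [-0.20, 0.14, 0.67, -1.05, 0.05], [0.01, -0.05, 0.18, -0.26, -0.00], [0.7, -1.05, 0.06, 0.14, -0.22], [-0.90, 1.40, -0.36, 0.24, 0.28]]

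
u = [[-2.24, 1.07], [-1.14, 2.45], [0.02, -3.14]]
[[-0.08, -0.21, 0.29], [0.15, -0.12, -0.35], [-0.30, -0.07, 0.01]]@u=[[0.42, -1.51], [-0.21, 0.97], [0.75, -0.52]]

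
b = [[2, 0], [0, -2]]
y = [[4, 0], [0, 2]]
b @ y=[[8, 0], [0, -4]]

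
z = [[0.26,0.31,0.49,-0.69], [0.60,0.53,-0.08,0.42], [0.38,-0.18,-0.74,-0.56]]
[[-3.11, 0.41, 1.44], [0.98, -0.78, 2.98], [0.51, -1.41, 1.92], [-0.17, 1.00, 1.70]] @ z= [[-0.02,-1.01,-2.62,1.51],[0.92,-0.65,-1.66,-2.67],[0.02,-0.93,-1.06,-2.02],[1.20,0.17,-1.42,-0.41]]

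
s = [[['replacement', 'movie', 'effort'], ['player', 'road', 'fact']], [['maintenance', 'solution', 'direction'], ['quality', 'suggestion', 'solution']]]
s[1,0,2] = 'direction'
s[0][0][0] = 'replacement'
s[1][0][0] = 'maintenance'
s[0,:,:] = [['replacement', 'movie', 'effort'], ['player', 'road', 'fact']]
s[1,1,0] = 'quality'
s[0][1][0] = 'player'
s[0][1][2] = 'fact'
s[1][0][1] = 'solution'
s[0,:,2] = ['effort', 'fact']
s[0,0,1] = 'movie'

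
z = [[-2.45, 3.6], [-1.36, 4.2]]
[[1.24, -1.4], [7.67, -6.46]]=z @ [[4.15, -3.22], [3.17, -2.58]]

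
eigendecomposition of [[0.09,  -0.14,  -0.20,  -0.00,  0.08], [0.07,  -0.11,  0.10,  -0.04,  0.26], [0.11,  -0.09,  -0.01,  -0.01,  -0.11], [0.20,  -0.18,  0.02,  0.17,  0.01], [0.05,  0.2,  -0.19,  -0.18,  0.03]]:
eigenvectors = [[(0.35+0j), (-0.58+0j), (-0.58-0j), 0.26+0.00j, 0.44+0.00j], [(0.76+0j), (-0.12+0.5j), (-0.12-0.5j), (0.47+0j), (0.45+0j)], [(-0.1+0j), (-0.29+0.22j), -0.29-0.22j, -0.30+0.00j, (-0.3+0j)], [(0.16+0j), (0.04+0.49j), 0.04-0.49j, (-0.23+0j), 0.43+0.00j], [(-0.52+0j), -0.13+0.07j, -0.13-0.07j, (0.75+0j), 0.57+0.00j]]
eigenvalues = [(-0.28+0j), (-0.02+0.19j), (-0.02-0.19j), (0.3+0j), (0.19+0j)]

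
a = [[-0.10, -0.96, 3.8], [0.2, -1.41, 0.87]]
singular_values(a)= [4.11, 1.12]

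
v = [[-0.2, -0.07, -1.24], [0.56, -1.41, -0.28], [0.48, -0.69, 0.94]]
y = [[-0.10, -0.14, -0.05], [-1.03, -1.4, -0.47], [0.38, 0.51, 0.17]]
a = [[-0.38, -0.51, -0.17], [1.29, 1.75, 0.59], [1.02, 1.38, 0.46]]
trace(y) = -1.33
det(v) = -0.01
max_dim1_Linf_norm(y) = 1.4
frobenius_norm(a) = 2.94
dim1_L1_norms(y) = [0.29, 2.9, 1.06]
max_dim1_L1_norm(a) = 3.63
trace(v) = -0.67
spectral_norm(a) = 2.94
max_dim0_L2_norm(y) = 1.5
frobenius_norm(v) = 2.36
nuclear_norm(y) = 1.93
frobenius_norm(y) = 1.93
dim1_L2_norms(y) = [0.18, 1.8, 0.66]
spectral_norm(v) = 1.79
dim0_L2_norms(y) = [1.1, 1.5, 0.5]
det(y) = -0.00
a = v @ y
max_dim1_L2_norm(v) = 1.54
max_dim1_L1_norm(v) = 2.25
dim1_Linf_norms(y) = [0.14, 1.4, 0.51]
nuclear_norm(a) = 2.95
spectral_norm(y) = 1.93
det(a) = 0.00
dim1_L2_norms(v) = [1.26, 1.54, 1.26]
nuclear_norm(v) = 3.33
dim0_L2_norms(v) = [0.76, 1.57, 1.58]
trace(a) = 1.83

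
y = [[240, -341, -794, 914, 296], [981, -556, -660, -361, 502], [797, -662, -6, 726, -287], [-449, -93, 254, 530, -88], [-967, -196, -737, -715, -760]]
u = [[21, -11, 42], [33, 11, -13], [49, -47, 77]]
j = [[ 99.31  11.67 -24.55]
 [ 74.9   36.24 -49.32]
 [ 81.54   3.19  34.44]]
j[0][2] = -24.55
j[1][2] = -49.32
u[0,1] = -11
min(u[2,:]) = -47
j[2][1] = 3.19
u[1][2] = -13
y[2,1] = -662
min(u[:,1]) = -47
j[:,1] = [11.67, 36.24, 3.19]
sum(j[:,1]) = 51.1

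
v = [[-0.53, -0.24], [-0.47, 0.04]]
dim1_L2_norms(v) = [0.58, 0.47]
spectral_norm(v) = 0.73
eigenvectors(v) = [[-0.84,0.31], [-0.54,-0.95]]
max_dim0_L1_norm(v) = 1.0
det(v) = -0.13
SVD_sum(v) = [[-0.56, -0.13], [-0.44, -0.10]] + [[0.03, -0.11],  [-0.03, 0.14]]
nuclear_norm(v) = 0.91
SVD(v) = [[-0.79, -0.62], [-0.62, 0.79]] @ diag([0.7258945576580889, 0.18459981354911428]) @ [[0.97, 0.23], [-0.23, 0.97]]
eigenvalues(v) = [-0.69, 0.2]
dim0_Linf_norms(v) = [0.53, 0.24]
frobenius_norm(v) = 0.75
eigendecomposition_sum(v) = [[-0.56, -0.19],[-0.37, -0.12]] + [[0.03, -0.05],[-0.1, 0.16]]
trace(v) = -0.49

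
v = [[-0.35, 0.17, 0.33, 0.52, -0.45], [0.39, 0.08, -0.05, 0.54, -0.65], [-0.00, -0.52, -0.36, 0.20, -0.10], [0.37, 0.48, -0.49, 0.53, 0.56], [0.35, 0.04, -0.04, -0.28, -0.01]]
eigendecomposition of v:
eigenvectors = [[(0.33+0j), 0.53+0.00j, (-0.48+0j), -0.48-0.00j, (0.38+0j)], [0.57+0.00j, (-0.46+0j), (-0.33+0.31j), -0.33-0.31j, -0.41+0.00j], [(-0.1+0j), (-0.65+0j), (-0.27-0.35j), -0.27+0.35j, (0.66+0j)], [(0.74+0j), (-0.1+0j), 0.37-0.29j, 0.37+0.29j, (0.31+0j)], [(-0.06+0j), -0.30+0.00j, (0.24+0.3j), 0.24-0.30j, 0.39+0.00j]]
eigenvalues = [(1.09+0j), (-0.75+0j), (-0.23+0.73j), (-0.23-0.73j), 0j]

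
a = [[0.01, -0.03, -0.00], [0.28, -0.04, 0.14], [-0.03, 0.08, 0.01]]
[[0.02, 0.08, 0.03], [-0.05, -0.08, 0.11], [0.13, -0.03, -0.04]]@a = [[0.02, -0.0, 0.01],[-0.03, 0.01, -0.01],[-0.01, -0.01, -0.00]]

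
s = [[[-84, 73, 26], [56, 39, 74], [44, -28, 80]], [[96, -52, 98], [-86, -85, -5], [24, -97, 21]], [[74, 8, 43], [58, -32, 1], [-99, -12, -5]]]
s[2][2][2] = -5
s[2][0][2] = 43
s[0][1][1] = 39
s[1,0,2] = 98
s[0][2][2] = 80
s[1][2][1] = -97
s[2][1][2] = 1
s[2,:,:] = [[74, 8, 43], [58, -32, 1], [-99, -12, -5]]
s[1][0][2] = 98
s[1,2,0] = 24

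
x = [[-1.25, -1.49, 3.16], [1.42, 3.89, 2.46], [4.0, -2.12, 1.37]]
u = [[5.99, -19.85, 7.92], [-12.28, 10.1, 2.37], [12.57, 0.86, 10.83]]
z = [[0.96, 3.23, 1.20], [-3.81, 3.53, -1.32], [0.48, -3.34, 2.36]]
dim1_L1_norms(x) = [5.9, 7.77, 7.49]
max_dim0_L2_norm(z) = 5.84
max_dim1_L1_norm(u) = 33.76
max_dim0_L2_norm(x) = 4.67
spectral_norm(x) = 4.89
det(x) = -83.63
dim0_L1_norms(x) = [6.67, 7.5, 6.99]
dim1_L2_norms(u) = [22.2, 16.08, 16.61]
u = x @ z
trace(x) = 4.01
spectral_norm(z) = 6.59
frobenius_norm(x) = 7.70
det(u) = -3677.39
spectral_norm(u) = 27.06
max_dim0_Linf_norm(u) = 19.85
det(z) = 44.00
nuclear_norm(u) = 50.86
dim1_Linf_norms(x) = [3.16, 3.89, 4.0]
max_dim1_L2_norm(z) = 5.36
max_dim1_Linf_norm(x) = 4.0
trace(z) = 6.85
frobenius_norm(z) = 7.65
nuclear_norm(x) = 13.23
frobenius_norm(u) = 32.05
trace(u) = 26.92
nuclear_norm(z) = 11.92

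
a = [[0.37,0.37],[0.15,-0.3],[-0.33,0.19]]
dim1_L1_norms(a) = [0.74, 0.45, 0.52]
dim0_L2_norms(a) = [0.52, 0.51]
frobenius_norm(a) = 0.73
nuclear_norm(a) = 1.03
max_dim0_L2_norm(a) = 0.52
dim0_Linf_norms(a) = [0.37, 0.37]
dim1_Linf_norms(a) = [0.37, 0.3, 0.33]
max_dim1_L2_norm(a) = 0.52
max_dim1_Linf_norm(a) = 0.37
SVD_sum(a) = [[0.39, 0.35], [-0.07, -0.06], [-0.09, -0.08]] + [[-0.02, 0.02], [0.22, -0.24], [-0.24, 0.27]]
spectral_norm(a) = 0.54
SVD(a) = [[-0.96, 0.05], [0.17, -0.66], [0.21, 0.75]] @ diag([0.5431114081892596, 0.48613783878101835]) @ [[-0.74,-0.67], [-0.67,0.74]]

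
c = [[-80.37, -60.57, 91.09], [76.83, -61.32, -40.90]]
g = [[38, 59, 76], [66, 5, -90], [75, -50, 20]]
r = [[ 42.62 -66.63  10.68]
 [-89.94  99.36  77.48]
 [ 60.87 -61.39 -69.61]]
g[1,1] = 5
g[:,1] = [59, 5, -50]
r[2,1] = -61.39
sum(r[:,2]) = 18.549999999999997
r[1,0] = -89.94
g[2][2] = 20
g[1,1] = 5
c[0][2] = 91.09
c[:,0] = [-80.37, 76.83]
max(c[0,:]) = 91.09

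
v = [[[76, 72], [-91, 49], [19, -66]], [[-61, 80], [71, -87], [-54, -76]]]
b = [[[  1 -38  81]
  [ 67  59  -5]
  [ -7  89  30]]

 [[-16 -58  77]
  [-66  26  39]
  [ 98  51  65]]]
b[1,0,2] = 77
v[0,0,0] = 76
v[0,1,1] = 49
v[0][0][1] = 72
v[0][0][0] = 76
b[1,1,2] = 39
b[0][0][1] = -38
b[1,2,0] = 98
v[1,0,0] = -61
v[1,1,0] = 71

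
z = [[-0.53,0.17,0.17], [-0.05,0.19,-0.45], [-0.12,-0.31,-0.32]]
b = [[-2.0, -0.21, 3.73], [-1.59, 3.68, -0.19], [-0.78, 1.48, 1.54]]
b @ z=[[0.62, -1.54, -1.44], [0.68, 0.49, -1.87], [0.15, -0.33, -1.29]]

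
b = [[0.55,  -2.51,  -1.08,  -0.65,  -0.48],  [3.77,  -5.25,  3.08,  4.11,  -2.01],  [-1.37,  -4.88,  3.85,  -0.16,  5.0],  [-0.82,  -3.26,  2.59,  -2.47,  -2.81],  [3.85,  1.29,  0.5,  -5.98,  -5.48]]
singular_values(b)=[10.85, 9.45, 6.32, 2.84, 2.36]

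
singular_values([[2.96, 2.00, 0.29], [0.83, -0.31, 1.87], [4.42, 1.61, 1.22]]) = [6.06, 1.94, 0.45]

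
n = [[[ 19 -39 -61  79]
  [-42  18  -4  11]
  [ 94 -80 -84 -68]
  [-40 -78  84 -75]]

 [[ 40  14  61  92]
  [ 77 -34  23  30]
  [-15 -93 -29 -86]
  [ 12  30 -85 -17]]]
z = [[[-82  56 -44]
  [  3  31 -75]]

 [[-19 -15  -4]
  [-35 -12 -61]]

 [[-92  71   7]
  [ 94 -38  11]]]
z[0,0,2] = -44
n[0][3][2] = 84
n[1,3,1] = 30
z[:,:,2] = [[-44, -75], [-4, -61], [7, 11]]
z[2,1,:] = [94, -38, 11]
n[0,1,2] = -4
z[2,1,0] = 94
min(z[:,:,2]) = -75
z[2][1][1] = -38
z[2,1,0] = 94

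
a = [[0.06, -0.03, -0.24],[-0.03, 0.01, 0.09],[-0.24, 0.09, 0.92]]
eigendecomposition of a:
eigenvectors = [[-0.25, 0.78, 0.57],  [0.10, 0.61, -0.79],  [0.96, 0.14, 0.23]]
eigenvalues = [0.99, -0.01, 0.01]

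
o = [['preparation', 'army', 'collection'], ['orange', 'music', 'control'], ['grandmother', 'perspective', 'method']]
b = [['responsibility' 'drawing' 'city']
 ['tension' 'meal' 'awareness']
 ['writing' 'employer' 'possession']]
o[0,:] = ['preparation', 'army', 'collection']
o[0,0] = 'preparation'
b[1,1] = 'meal'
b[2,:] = ['writing', 'employer', 'possession']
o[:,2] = ['collection', 'control', 'method']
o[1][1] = 'music'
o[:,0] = ['preparation', 'orange', 'grandmother']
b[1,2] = 'awareness'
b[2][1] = 'employer'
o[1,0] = 'orange'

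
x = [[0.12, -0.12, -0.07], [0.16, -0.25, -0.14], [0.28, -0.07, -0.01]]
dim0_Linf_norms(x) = [0.28, 0.25, 0.14]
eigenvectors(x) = [[-0.34+0.00j, (-0.05+0.22j), -0.05-0.22j], [-0.92+0.00j, (-0.44+0.23j), (-0.44-0.23j)], [0.21+0.00j, 0.84+0.00j, (0.84-0j)]]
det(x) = -0.00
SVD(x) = [[-0.41, -0.12, -0.90],  [-0.71, -0.58, 0.40],  [-0.57, 0.81, 0.15]] @ diag([0.43986862284837686, 0.17685452430702672, 0.0061702403200964585]) @ [[-0.73, 0.61, 0.3], [0.67, 0.58, 0.46], [-0.1, -0.54, 0.83]]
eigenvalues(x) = [(-0.16+0j), (0.01+0.05j), (0.01-0.05j)]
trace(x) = -0.14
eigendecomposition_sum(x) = [[0.12-0.00j, -0.12+0.00j, (-0.05+0j)], [0.32-0.00j, -0.31+0.00j, (-0.14+0j)], [-0.08+0.00j, (0.07-0j), (0.03-0j)]] + [[-0.00+0.05j,(-0-0.02j),-0.01-0.01j], [(-0.08+0.07j),0.03-0.03j,0.00-0.03j], [(0.18-0.04j),-0.07+0.02j,-0.02+0.04j]] + [[-0.00-0.05j, -0.00+0.02j, -0.01+0.01j], [-0.08-0.07j, (0.03+0.03j), 0.00+0.03j], [(0.18+0.04j), -0.07-0.02j, -0.02-0.04j]]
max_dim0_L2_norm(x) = 0.34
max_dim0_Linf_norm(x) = 0.28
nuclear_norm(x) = 0.62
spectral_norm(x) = 0.44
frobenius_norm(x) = 0.47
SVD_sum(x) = [[0.13, -0.11, -0.06], [0.23, -0.19, -0.09], [0.18, -0.15, -0.08]] + [[-0.01, -0.01, -0.01], [-0.07, -0.06, -0.05], [0.10, 0.08, 0.07]] + [[0.0, 0.00, -0.0], [-0.00, -0.00, 0.0], [-0.00, -0.00, 0.0]]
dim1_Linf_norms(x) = [0.12, 0.25, 0.28]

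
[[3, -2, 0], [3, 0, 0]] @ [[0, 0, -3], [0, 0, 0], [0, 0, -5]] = [[0, 0, -9], [0, 0, -9]]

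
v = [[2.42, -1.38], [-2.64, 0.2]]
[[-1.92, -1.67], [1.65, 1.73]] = v @ [[-0.60, -0.65], [0.34, 0.07]]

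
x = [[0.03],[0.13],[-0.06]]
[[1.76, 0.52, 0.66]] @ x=[[0.08]]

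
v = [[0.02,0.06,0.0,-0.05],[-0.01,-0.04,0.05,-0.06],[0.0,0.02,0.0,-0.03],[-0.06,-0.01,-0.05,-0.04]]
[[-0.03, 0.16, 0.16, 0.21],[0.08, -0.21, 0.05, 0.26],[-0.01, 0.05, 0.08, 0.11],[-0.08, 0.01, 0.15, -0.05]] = v @ [[-0.49, -0.91, -0.36, -0.19], [-0.1, 3.62, 0.92, 1.37], [1.82, -0.54, -1.0, 3.14], [0.38, 0.83, -2.16, -2.66]]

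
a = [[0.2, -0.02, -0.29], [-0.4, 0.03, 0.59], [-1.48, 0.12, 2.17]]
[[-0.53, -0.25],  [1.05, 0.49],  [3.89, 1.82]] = a@[[1.46, -1.13], [2.86, 1.77], [2.63, -0.03]]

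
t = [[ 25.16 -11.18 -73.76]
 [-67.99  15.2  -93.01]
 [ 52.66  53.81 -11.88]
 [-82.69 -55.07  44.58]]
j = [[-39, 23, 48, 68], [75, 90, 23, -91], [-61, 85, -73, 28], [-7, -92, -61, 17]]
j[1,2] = 23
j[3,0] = -7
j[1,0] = 75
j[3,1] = -92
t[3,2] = 44.58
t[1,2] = -93.01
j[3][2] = -61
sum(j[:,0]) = -32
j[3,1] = -92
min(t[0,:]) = -73.76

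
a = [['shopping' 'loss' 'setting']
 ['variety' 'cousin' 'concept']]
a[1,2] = 'concept'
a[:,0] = ['shopping', 'variety']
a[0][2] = 'setting'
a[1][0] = 'variety'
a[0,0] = 'shopping'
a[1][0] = 'variety'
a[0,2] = 'setting'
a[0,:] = ['shopping', 'loss', 'setting']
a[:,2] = ['setting', 'concept']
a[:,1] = ['loss', 'cousin']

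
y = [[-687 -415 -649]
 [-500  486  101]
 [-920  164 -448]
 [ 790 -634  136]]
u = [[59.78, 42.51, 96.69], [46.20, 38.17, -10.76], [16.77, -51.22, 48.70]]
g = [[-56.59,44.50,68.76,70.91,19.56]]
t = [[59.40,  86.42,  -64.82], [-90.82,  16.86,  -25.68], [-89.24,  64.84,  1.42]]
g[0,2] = 68.76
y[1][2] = 101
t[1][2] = -25.68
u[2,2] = 48.7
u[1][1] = 38.17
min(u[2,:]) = -51.22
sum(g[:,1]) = 44.5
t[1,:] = [-90.82, 16.86, -25.68]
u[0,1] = 42.51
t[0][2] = -64.82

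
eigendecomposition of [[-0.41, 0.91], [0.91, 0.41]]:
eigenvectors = [[-0.84, -0.54], [0.54, -0.84]]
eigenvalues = [-1.0, 1.0]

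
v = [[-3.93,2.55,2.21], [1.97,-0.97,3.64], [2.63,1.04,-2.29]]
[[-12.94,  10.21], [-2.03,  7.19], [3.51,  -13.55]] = v @[[0.84, -2.15], [-2.36, -1.65], [-1.64, 2.7]]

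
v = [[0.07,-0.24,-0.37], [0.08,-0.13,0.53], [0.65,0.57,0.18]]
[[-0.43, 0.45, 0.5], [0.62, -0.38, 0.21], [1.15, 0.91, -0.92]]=v@[[1.09, 1.60, 0.24], [0.42, 0.07, -1.86], [1.10, -0.95, -0.10]]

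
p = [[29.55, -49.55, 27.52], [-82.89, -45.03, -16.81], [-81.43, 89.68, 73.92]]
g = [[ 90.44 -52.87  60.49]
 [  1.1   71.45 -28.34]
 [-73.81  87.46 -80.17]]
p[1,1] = -45.03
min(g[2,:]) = -80.17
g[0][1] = -52.87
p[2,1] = 89.68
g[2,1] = 87.46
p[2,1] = 89.68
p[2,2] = 73.92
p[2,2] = 73.92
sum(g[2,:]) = -66.52000000000001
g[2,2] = -80.17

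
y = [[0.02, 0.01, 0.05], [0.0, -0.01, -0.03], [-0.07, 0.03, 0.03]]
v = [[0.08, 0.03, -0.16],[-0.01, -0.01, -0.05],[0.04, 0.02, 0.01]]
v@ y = [[0.01,  -0.0,  -0.00], [0.00,  -0.00,  -0.00], [0.00,  0.00,  0.00]]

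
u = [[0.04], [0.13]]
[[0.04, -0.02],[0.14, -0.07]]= u@[[1.05, -0.57]]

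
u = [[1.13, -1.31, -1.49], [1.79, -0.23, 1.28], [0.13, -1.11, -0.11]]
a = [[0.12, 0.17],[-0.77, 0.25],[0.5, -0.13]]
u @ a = [[0.40, 0.06], [1.03, 0.08], [0.82, -0.24]]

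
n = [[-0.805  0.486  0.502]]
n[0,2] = 0.502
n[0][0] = -0.805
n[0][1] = 0.486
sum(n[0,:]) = 0.18299999999999994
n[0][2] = 0.502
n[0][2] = 0.502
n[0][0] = -0.805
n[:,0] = [-0.805]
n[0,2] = 0.502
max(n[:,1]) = 0.486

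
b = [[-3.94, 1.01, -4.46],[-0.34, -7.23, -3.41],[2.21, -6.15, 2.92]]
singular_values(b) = [9.72, 7.49, 1.08]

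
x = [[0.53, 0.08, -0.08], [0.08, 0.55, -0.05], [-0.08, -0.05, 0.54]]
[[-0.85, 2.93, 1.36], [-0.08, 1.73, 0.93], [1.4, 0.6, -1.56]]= x @ [[-1.27, 5.48, 2.01], [0.26, 2.54, 1.18], [2.42, 2.16, -2.48]]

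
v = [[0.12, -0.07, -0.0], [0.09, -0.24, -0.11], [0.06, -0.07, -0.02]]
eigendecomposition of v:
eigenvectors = [[-0.18, -0.93, -0.28], [-0.95, -0.13, -0.48], [-0.24, -0.36, 0.83]]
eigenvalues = [-0.25, 0.11, 0.0]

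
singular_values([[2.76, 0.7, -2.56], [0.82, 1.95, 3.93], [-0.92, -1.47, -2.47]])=[5.63, 3.47, 0.0]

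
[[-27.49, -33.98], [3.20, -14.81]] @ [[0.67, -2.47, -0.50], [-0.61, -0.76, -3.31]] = [[2.31, 93.73, 126.22], [11.18, 3.35, 47.42]]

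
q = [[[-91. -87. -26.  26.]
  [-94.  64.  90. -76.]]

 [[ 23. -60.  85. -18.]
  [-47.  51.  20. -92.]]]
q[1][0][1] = -60.0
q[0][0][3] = 26.0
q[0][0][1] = -87.0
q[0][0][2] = -26.0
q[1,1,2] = 20.0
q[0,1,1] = 64.0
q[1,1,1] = 51.0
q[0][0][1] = -87.0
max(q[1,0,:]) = 85.0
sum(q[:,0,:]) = -148.0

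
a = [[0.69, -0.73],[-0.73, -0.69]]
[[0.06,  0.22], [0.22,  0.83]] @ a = [[-0.12, -0.2], [-0.45, -0.73]]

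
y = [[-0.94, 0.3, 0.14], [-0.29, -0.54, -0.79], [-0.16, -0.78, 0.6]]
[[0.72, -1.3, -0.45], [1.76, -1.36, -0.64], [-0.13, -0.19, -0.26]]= y @ [[-1.17,1.66,0.65],[-0.64,0.5,0.42],[-1.36,0.77,0.28]]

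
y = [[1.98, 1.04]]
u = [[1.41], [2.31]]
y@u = [[5.19]]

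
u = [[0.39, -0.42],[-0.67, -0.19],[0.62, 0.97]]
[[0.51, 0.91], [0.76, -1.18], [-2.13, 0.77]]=u@ [[-0.62, 1.88], [-1.80, -0.41]]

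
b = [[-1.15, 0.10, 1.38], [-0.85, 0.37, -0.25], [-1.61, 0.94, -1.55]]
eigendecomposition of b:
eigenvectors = [[(-0.68+0j),(-0.68-0j),-0.33+0.00j], [(-0.15-0.25j),(-0.15+0.25j),(-0.92+0j)], [(0.02-0.67j),0.02+0.67j,(-0.21+0j)]]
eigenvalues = [(-1.17+1.41j), (-1.17-1.41j), (0.01+0j)]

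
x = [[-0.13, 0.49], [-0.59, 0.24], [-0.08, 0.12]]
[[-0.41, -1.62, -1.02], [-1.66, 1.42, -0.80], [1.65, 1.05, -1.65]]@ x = [[1.09, -0.71],[-0.56, -0.57],[-0.7, 0.86]]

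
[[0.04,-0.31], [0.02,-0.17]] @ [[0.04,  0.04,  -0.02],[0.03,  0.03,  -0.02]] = [[-0.01, -0.01, 0.01], [-0.0, -0.00, 0.00]]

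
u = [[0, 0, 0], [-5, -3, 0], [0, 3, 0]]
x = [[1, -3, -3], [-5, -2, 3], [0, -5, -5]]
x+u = [[1, -3, -3], [-10, -5, 3], [0, -2, -5]]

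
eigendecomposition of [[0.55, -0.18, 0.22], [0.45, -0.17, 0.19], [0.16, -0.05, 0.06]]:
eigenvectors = [[-0.77, 0.29, -0.20], [-0.60, 0.96, 0.45], [-0.22, 0.01, 0.87]]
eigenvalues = [0.47, -0.03, -0.0]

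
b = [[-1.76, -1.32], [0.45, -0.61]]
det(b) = 1.668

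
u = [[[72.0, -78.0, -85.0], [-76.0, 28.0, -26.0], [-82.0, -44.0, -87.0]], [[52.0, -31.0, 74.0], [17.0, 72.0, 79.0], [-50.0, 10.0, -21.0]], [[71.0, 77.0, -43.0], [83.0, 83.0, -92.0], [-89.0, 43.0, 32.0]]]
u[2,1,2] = -92.0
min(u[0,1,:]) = -76.0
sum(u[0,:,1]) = -94.0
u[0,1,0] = -76.0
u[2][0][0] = 71.0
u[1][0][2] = 74.0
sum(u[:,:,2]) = -169.0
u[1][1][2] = 79.0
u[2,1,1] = 83.0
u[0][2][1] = -44.0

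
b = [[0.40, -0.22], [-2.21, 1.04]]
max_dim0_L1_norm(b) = 2.61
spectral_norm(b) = 2.48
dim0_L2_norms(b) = [2.25, 1.06]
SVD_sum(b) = [[0.41, -0.19],  [-2.21, 1.04]] + [[-0.01, -0.03], [-0.00, -0.0]]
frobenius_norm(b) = 2.48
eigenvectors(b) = [[-0.44, 0.2], [-0.90, -0.98]]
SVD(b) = [[-0.18, 0.98], [0.98, 0.18]] @ diag([2.484612991452386, 0.02825389718298361]) @ [[-0.9,0.43], [-0.43,-0.90]]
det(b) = -0.07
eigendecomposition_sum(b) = [[-0.03,-0.01], [-0.07,-0.01]] + [[0.43, -0.21], [-2.14, 1.05]]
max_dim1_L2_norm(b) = 2.44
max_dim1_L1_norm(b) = 3.25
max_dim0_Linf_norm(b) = 2.21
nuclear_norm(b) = 2.51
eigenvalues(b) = [-0.05, 1.49]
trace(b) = 1.44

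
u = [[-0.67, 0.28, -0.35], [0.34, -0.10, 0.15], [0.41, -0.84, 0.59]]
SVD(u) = [[-0.55, 0.68, 0.48], [0.25, -0.41, 0.88], [0.79, 0.6, 0.06]] @ diag([1.3485942157261082, 0.4483135634277037, 0.0029308969339903635]) @ [[0.58,-0.63,0.52], [-0.78,-0.61,0.13], [0.24,-0.48,-0.85]]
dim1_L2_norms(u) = [0.81, 0.38, 1.11]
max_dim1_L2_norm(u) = 1.11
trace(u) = -0.18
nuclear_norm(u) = 1.80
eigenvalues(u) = [-0.56, -0.01, 0.39]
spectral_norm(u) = 1.35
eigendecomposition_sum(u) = [[-0.7, 0.03, -0.22], [0.35, -0.01, 0.11], [0.51, -0.02, 0.16]] + [[0.0, 0.00, 0.00], [-0.01, -0.01, -0.00], [-0.01, -0.02, -0.0]] + [[0.03, 0.25, -0.13], [-0.01, -0.08, 0.04], [-0.09, -0.80, 0.43]]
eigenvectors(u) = [[0.75, 0.24, -0.29], [-0.38, -0.48, 0.09], [-0.54, -0.84, 0.95]]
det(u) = 0.00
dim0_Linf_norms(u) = [0.67, 0.84, 0.59]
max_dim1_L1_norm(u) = 1.84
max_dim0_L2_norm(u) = 0.89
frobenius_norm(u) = 1.42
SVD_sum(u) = [[-0.43, 0.47, -0.39], [0.2, -0.21, 0.18], [0.62, -0.67, 0.56]] + [[-0.24, -0.19, 0.04], [0.14, 0.11, -0.02], [-0.21, -0.17, 0.03]] + [[0.0, -0.0, -0.0], [0.00, -0.0, -0.00], [0.00, -0.0, -0.0]]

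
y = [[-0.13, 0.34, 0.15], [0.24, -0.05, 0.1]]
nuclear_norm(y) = 0.65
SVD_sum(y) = [[-0.19, 0.32, 0.1], [0.07, -0.11, -0.04]] + [[0.06, 0.02, 0.05],[0.17, 0.06, 0.14]]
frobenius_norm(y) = 0.47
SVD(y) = [[-0.95, 0.33], [0.33, 0.95]] @ diag([0.40797184253210744, 0.24219615129261943]) @ [[0.49, -0.83, -0.27], [0.76, 0.26, 0.59]]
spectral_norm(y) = 0.41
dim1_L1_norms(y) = [0.62, 0.39]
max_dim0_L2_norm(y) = 0.34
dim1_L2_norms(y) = [0.39, 0.26]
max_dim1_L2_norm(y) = 0.39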